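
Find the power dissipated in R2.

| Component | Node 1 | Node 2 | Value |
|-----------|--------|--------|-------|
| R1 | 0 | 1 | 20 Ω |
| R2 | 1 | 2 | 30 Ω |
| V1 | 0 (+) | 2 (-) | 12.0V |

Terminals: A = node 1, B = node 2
Nodal analysis, taking node 2 as the 0 V reference.
Source V1 fixes V_0 = 12 V.
KCL at each unknown node (sum of currents leaving = 0; resistances in Ω):
  Node 1: (V_1 - 12)/20 + (V_1 - 0)/30 = 0
Collecting terms: 0.08333 × V_1 = 0.6  =>  V_1 = 7.2 V
I_R2 = (V_1 - V_2)/R2 = (7.2 - 0)/30 = 0.24 A
P_R2 = I_R2² × R2 = (0.24)² × 30 = 1.728 W

Final answer: 1.728 W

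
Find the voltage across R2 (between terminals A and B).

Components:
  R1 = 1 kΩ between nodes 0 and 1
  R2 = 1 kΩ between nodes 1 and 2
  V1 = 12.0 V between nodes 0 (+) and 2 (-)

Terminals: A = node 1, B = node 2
R1 and R2 are in series across V1 (node 0 → node 1 → node 2), and the output A–B is taken across R2, so this is a voltage divider.
Series current: I = V1/(R1 + R2) = 12/(1000 + 1000) = 12/2000 = 0.006 A
V_R2 = I × R2 = V1 × R2/(R1 + R2) = 12 × 1000/2000 = 6 V

Final answer: 6 V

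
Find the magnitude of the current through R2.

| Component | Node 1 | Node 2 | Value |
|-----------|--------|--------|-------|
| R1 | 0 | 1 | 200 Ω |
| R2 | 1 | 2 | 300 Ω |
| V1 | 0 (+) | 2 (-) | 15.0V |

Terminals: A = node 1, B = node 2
Nodal analysis, taking node 2 as the 0 V reference.
Source V1 fixes V_0 = 15 V.
KCL at each unknown node (sum of currents leaving = 0; resistances in Ω):
  Node 1: (V_1 - 15)/200 + (V_1 - 0)/300 = 0
Collecting terms: 0.008333 × V_1 = 0.075  =>  V_1 = 9 V
I_R2 = (V_1 - V_2)/R2 = (9 - 0)/300 = 0.03 A
|I_R2| = 0.03 A

Final answer: |I_R2| = 0.03 A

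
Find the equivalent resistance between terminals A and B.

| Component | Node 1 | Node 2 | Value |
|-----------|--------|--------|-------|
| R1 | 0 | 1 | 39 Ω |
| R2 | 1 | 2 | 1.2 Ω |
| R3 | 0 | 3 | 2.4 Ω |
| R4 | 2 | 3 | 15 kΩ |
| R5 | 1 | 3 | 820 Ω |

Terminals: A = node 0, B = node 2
The network is not a plain series/parallel combination. Inject a 1 A test current into terminal A (node 0) and return it from terminal B (node 2); then R_eq = V_A / (1 A).
Nodal analysis, taking node 2 as the 0 V reference.
Current source I_test pushes 1 A into node 0 and draws it out of node 2.
KCL at each unknown node (sum of currents leaving = 0; resistances in Ω):
  Node 0: (V_0 - V_1)/39 + (V_0 - V_3)/2.4 - 1 = 0
  Node 1: (V_1 - V_0)/39 + (V_1 - 0)/1.2 + (V_1 - V_3)/820 = 0
  Node 3: (V_3 - V_0)/2.4 + (V_3 - V_1)/820 + (V_3 - 0)/15000 = 0
Collecting terms (coefficients in siemens):
  0.4423·V_0 - 0.02564·V_1 - 0.4167·V_3 = 1
  0.8602·V_1 - 0.02564·V_0 - 0.00122·V_3 = 0
  0.418·V_3 - 0.4167·V_0 - 0.00122·V_1 = 0
Solving these 3 simultaneous equations (Gaussian elimination) gives:
  V_0 = 38.34 V, V_1 = 1.197 V, V_3 = 38.22 V
R_eq = V_0 / 1 A = 38.34 Ω

Final answer: 38.34 Ω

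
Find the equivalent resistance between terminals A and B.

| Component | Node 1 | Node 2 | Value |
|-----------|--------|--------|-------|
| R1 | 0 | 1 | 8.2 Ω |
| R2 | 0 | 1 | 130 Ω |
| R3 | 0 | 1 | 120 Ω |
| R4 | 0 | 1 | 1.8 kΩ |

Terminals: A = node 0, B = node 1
Reduce the network between node 0 (A) and node 1 (B) by series/parallel combination:
  Rp1 = R1 ‖ R2 ‖ R3 ‖ R4 (parallel, all between nodes 0 and 1) = 1/(1/8.2 + 1/130 + 1/120 + 1/1800) = 7.219 Ω
R_eq = 7.219 Ω

Final answer: 7.219 Ω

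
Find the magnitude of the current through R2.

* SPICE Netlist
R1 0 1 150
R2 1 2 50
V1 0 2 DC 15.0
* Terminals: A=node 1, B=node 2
Nodal analysis, taking node 2 as the 0 V reference.
Source V1 fixes V_0 = 15 V.
KCL at each unknown node (sum of currents leaving = 0; resistances in Ω):
  Node 1: (V_1 - 15)/150 + (V_1 - 0)/50 = 0
Collecting terms: 0.02667 × V_1 = 0.1  =>  V_1 = 3.75 V
I_R2 = (V_1 - V_2)/R2 = (3.75 - 0)/50 = 0.075 A
|I_R2| = 0.075 A

Final answer: |I_R2| = 0.075 A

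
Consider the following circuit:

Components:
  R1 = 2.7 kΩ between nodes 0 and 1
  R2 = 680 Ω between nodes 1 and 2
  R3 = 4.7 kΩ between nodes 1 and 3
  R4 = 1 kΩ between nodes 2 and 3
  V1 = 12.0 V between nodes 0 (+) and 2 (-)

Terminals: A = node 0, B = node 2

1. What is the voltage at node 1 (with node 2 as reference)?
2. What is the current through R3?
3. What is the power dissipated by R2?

Nodal analysis, taking node 2 as the 0 V reference.
Source V1 fixes V_0 = 12 V.
KCL at each unknown node (sum of currents leaving = 0; resistances in Ω):
  Node 1: (V_1 - 12)/2700 + (V_1 - 0)/680 + (V_1 - V_3)/4700 = 0
  Node 3: (V_3 - V_1)/4700 + (V_3 - 0)/1000 = 0
Collecting terms (coefficients in siemens):
  0.002054·V_1 - 0.0002128·V_3 = 0.004444
  0.001213·V_3 - 0.0002128·V_1 = 0
Determinant D = (0.002054)(0.001213) - (-0.0002128)(-0.0002128) = 0.000002445
V_1 = [(0.004444)(0.001213) - (-0.0002128)(0)]/D = 2.204 V
V_3 = [(0.002054)(0) - (0.004444)(-0.0002128)]/D = 0.3867 V
Part 1:
  Read off the nodal solution: V_1 = 2.204 V
Part 2:
  I_R3 = (V_1 - V_3)/R3 = (2.204 - 0.3867)/4700 = 0.0003867 A
  Magnitude: I_R3 = 0.0003867 A
Part 3:
  I_R2 = (V_1 - V_2)/R2 = (2.204 - 0)/680 = 0.003241 A
  P_R2 = I_R2² × R2 = (0.003241)² × 680 = 0.007145 W

Final answers:
1. V_1 = 2.204 V
2. I_R3 = 0.0003867 A
3. P_R2 = 0.007145 W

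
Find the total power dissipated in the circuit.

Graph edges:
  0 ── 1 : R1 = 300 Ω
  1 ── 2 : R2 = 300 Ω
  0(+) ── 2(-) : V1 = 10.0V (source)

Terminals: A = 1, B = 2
Nodal analysis, taking node 2 as the 0 V reference.
Source V1 fixes V_0 = 10 V.
KCL at each unknown node (sum of currents leaving = 0; resistances in Ω):
  Node 1: (V_1 - 10)/300 + (V_1 - 0)/300 = 0
Collecting terms: 0.006667 × V_1 = 0.03333  =>  V_1 = 5 V
Power in each resistor, P = (ΔV)²/R:
  P_R1 = (10 - 5)²/300 = 0.08333 W
  P_R2 = (5 - 0)²/300 = 0.08333 W
P_total = P_R1 + P_R2 = 0.1667 W

Final answer: 0.1667 W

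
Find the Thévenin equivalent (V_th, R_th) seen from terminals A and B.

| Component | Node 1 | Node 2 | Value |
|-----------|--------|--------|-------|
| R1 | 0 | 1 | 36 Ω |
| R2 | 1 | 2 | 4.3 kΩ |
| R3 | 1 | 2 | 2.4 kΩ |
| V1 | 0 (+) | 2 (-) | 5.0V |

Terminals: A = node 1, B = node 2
Step 1 — V_th is the open-circuit voltage V_A - V_B (nothing connected across the terminals).
Nodal analysis, taking node 2 as the 0 V reference.
Source V1 fixes V_0 = 5 V.
KCL at each unknown node (sum of currents leaving = 0; resistances in Ω):
  Node 1: (V_1 - 5)/36 + (V_1 - 0)/4300 + (V_1 - 0)/2400 = 0
Collecting terms: 0.02843 × V_1 = 0.1389  =>  V_1 = 4.886 V
V_th = V_1 - V_2 = 4.886 - 0 = 4.886 V
Step 2 — R_th: zero the source — replace V1 by a short circuit (node 2 merges into node 0) — and find the resistance seen between A (node 1) and B (node 0).
Reduce the network between node 1 (A) and node 0 (B) by series/parallel combination:
  Rp1 = R1 ‖ R2 ‖ R3 (parallel, all between nodes 0 and 1) = 1/(1/36 + 1/4300 + 1/2400) = 35.18 Ω
R_th = 35.18 Ω

Final answer: V_th = 4.886 V, R_th = 35.18 Ω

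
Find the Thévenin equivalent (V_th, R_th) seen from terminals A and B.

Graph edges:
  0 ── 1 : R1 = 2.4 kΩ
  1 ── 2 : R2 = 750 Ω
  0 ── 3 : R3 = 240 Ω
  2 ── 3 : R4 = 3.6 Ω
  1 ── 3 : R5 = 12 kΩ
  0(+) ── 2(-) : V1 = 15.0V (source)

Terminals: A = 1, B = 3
Step 1 — V_th is the open-circuit voltage V_A - V_B (nothing connected across the terminals).
Nodal analysis, taking node 2 as the 0 V reference.
Source V1 fixes V_0 = 15 V.
KCL at each unknown node (sum of currents leaving = 0; resistances in Ω):
  Node 1: (V_1 - 15)/2400 + (V_1 - 0)/750 + (V_1 - V_3)/12000 = 0
  Node 3: (V_3 - 15)/240 + (V_3 - 0)/3.6 + (V_3 - V_1)/12000 = 0
Collecting terms (coefficients in siemens):
  0.001833·V_1 - 0.00008333·V_3 = 0.00625
  0.282·V_3 - 0.00008333·V_1 = 0.0625
Determinant D = (0.001833)(0.282) - (-0.00008333)(-0.00008333) = 0.000517
V_1 = [(0.00625)(0.282) - (-0.00008333)(0.0625)]/D = 3.419 V
V_3 = [(0.001833)(0.0625) - (0.00625)(-0.00008333)]/D = 0.2226 V
V_th = V_1 - V_3 = 3.419 - 0.2226 = 3.197 V
Step 2 — R_th: zero the source — replace V1 by a short circuit (node 2 merges into node 0) — and find the resistance seen between A (node 1) and B (node 3).
Reduce the network between node 1 (A) and node 3 (B) by series/parallel combination:
  Rp1 = R1 ‖ R2 (parallel, both between nodes 0 and 1) = 1/(1/2400 + 1/750) = 571.4 Ω
  Rp2 = R3 ‖ R4 (parallel, both between nodes 0 and 3) = 1/(1/240 + 1/3.6) = 3.547 Ω
  Rs1 = Rp1 + Rp2 (series, joined only at node 0) = 571.4 + 3.547 = 575 Ω
  Rp3 = R5 ‖ Rs1 (parallel, both between nodes 1 and 3) = 1/(1/12000 + 1/575) = 548.7 Ω
R_th = 548.7 Ω

Final answer: V_th = 3.197 V, R_th = 548.7 Ω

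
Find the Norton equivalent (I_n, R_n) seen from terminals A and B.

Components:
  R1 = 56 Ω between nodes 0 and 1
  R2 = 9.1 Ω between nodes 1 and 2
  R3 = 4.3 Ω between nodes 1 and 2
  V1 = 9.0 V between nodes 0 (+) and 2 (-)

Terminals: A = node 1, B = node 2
Find the Thévenin equivalent first; then I_n = V_th/R_th and R_n = R_th.
Step 1 — V_th is the open-circuit voltage V_A - V_B (nothing connected across the terminals).
Nodal analysis, taking node 2 as the 0 V reference.
Source V1 fixes V_0 = 9 V.
KCL at each unknown node (sum of currents leaving = 0; resistances in Ω):
  Node 1: (V_1 - 9)/56 + (V_1 - 0)/9.1 + (V_1 - 0)/4.3 = 0
Collecting terms: 0.3603 × V_1 = 0.1607  =>  V_1 = 0.4461 V
V_th = V_1 - V_2 = 0.4461 - 0 = 0.4461 V
Step 2 — R_th: zero the source — replace V1 by a short circuit (node 2 merges into node 0) — and find the resistance seen between A (node 1) and B (node 0).
Reduce the network between node 1 (A) and node 0 (B) by series/parallel combination:
  Rp1 = R1 ‖ R2 ‖ R3 (parallel, all between nodes 0 and 1) = 1/(1/56 + 1/9.1 + 1/4.3) = 2.775 Ω
R_th = 2.775 Ω
I_n = V_th/R_th = 0.4461/2.775 = 0.1607 A, and R_n = R_th = 2.775 Ω

Final answer: I_n = 0.1607 A, R_n = 2.775 Ω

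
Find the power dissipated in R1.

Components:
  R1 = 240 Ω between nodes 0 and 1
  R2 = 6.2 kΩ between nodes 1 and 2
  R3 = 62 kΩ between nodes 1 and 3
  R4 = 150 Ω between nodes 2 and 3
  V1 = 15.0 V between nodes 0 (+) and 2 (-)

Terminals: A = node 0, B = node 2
Nodal analysis, taking node 2 as the 0 V reference.
Source V1 fixes V_0 = 15 V.
KCL at each unknown node (sum of currents leaving = 0; resistances in Ω):
  Node 1: (V_1 - 15)/240 + (V_1 - 0)/6200 + (V_1 - V_3)/62000 = 0
  Node 3: (V_3 - V_1)/62000 + (V_3 - 0)/150 = 0
Collecting terms (coefficients in siemens):
  0.004344·V_1 - 0.00001613·V_3 = 0.0625
  0.006683·V_3 - 0.00001613·V_1 = 0
Determinant D = (0.004344)(0.006683) - (-0.00001613)(-0.00001613) = 0.00002903
V_1 = [(0.0625)(0.006683) - (-0.00001613)(0)]/D = 14.39 V
V_3 = [(0.004344)(0) - (0.0625)(-0.00001613)]/D = 0.03472 V
I_R1 = (V_0 - V_1)/R1 = (15 - 14.39)/240 = 0.002552 A
P_R1 = I_R1² × R1 = (0.002552)² × 240 = 0.001563 W

Final answer: 0.001563 W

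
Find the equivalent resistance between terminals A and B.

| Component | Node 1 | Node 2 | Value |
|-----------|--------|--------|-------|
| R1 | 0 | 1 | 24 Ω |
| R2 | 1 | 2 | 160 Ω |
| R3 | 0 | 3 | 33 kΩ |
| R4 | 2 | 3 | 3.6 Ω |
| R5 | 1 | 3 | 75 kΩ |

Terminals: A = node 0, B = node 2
The network is not a plain series/parallel combination. Inject a 1 A test current into terminal A (node 0) and return it from terminal B (node 2); then R_eq = V_A / (1 A).
Nodal analysis, taking node 2 as the 0 V reference.
Current source I_test pushes 1 A into node 0 and draws it out of node 2.
KCL at each unknown node (sum of currents leaving = 0; resistances in Ω):
  Node 0: (V_0 - V_1)/24 + (V_0 - V_3)/33000 - 1 = 0
  Node 1: (V_1 - V_0)/24 + (V_1 - 0)/160 + (V_1 - V_3)/75000 = 0
  Node 3: (V_3 - V_0)/33000 + (V_3 - V_1)/75000 + (V_3 - 0)/3.6 = 0
Collecting terms (coefficients in siemens):
  0.0417·V_0 - 0.04167·V_1 - 0.0000303·V_3 = 1
  0.04793·V_1 - 0.04167·V_0 - 0.00001333·V_3 = 0
  0.2778·V_3 - 0.0000303·V_0 - 0.00001333·V_1 = 0
Solving these 3 simultaneous equations (Gaussian elimination) gives:
  V_0 = 182.6 V, V_1 = 158.8 V, V_3 = 0.02754 V
R_eq = V_0 / 1 A = 182.6 Ω

Final answer: 182.6 Ω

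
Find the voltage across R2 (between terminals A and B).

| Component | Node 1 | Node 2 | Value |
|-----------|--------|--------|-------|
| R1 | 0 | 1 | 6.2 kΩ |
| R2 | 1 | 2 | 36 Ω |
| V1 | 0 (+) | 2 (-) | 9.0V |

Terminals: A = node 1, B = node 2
R1 and R2 are in series across V1 (node 0 → node 1 → node 2), and the output A–B is taken across R2, so this is a voltage divider.
Series current: I = V1/(R1 + R2) = 9/(6200 + 36) = 9/6236 = 0.001443 A
V_R2 = I × R2 = V1 × R2/(R1 + R2) = 9 × 36/6236 = 0.05196 V

Final answer: 0.05196 V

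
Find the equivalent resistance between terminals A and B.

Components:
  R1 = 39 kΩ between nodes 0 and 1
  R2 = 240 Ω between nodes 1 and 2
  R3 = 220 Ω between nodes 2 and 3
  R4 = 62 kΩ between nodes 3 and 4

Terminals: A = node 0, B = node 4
Reduce the network between node 0 (A) and node 4 (B) by series/parallel combination:
  Rs1 = R1 + R2 (series, joined only at node 1) = 39000 + 240 = 39240 Ω
  Rs2 = R3 + Rs1 (series, joined only at node 2) = 220 + 39240 = 39460 Ω
  Rs3 = R4 + Rs2 (series, joined only at node 3) = 62000 + 39460 = 101500 Ω
R_eq = 101.5 kΩ

Final answer: 101.5 kΩ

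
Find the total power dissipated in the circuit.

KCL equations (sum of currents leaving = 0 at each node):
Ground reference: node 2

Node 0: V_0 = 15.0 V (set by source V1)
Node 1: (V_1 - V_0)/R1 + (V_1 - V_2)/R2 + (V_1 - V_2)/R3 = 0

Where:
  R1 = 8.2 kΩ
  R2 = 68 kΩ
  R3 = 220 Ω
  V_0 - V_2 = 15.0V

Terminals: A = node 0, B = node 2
Nodal analysis, taking node 2 as the 0 V reference.
Source V1 fixes V_0 = 15 V.
KCL at each unknown node (sum of currents leaving = 0; resistances in Ω):
  Node 1: (V_1 - 15)/8200 + (V_1 - 0)/68000 + (V_1 - 0)/220 = 0
Collecting terms: 0.004682 × V_1 = 0.001829  =>  V_1 = 0.3907 V
Power in each resistor, P = (ΔV)²/R:
  P_R1 = (15 - 0.3907)²/8200 = 0.02603 W
  P_R2 = (0.3907 - 0)²/68000 = 0.000002245 W
  P_R3 = (0.3907 - 0)²/220 = 0.0006938 W
P_total = P_R1 + P_R2 + P_R3 = 0.02672 W

Final answer: 0.02672 W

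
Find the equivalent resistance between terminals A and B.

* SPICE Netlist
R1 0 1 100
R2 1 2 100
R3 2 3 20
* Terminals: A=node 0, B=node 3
Reduce the network between node 0 (A) and node 3 (B) by series/parallel combination:
  Rs1 = R1 + R2 (series, joined only at node 1) = 100 + 100 = 200 Ω
  Rs2 = R3 + Rs1 (series, joined only at node 2) = 20 + 200 = 220 Ω
R_eq = 220 Ω

Final answer: 220 Ω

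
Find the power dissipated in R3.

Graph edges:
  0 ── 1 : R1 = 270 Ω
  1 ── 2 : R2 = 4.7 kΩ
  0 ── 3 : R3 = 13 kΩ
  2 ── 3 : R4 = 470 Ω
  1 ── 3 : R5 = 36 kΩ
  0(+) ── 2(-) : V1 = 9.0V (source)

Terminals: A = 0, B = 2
Nodal analysis, taking node 2 as the 0 V reference.
Source V1 fixes V_0 = 9 V.
KCL at each unknown node (sum of currents leaving = 0; resistances in Ω):
  Node 1: (V_1 - 9)/270 + (V_1 - 0)/4700 + (V_1 - V_3)/36000 = 0
  Node 3: (V_3 - 9)/13000 + (V_3 - 0)/470 + (V_3 - V_1)/36000 = 0
Collecting terms (coefficients in siemens):
  0.003944·V_1 - 0.00002778·V_3 = 0.03333
  0.002232·V_3 - 0.00002778·V_1 = 0.0006923
Determinant D = (0.003944)(0.002232) - (-0.00002778)(-0.00002778) = 0.000008804
V_1 = [(0.03333)(0.002232) - (-0.00002778)(0.0006923)]/D = 8.454 V
V_3 = [(0.003944)(0.0006923) - (0.03333)(-0.00002778)]/D = 0.4153 V
I_R3 = (V_0 - V_3)/R3 = (9 - 0.4153)/13000 = 0.0006604 A
P_R3 = I_R3² × R3 = (0.0006604)² × 13000 = 0.005669 W

Final answer: 0.005669 W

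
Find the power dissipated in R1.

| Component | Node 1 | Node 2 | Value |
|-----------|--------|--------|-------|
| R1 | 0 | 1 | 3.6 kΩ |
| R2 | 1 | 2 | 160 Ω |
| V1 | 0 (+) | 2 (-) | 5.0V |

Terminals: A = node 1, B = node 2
Nodal analysis, taking node 2 as the 0 V reference.
Source V1 fixes V_0 = 5 V.
KCL at each unknown node (sum of currents leaving = 0; resistances in Ω):
  Node 1: (V_1 - 5)/3600 + (V_1 - 0)/160 = 0
Collecting terms: 0.006528 × V_1 = 0.001389  =>  V_1 = 0.2128 V
I_R1 = (V_0 - V_1)/R1 = (5 - 0.2128)/3600 = 0.00133 A
P_R1 = I_R1² × R1 = (0.00133)² × 3600 = 0.006366 W

Final answer: 0.006366 W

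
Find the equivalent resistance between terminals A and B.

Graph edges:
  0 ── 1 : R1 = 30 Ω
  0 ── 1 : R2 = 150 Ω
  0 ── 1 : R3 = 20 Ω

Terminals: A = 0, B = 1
Reduce the network between node 0 (A) and node 1 (B) by series/parallel combination:
  Rp1 = R1 ‖ R2 ‖ R3 (parallel, all between nodes 0 and 1) = 1/(1/30 + 1/150 + 1/20) = 11.11 Ω
R_eq = 11.11 Ω

Final answer: 11.11 Ω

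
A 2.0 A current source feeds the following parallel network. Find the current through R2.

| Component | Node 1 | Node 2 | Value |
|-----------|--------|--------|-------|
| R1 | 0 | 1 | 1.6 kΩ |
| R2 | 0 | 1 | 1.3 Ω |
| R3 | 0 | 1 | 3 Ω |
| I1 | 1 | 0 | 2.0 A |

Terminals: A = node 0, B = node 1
All resistors sit directly between nodes 0 and 1, so they are in parallel and share one voltage V; the full source current 2 A splits among them.
1/R_par = 1/1600 + 1/1.3 + 1/3 = 1.103 S  =>  R_par = 0.9065 Ω
V = I × R_par = 2 × 0.9065 = 1.813 V
I_R2 = V/R2 = 1.813/1.3 = 1.395 A

Final answer: 1.395 A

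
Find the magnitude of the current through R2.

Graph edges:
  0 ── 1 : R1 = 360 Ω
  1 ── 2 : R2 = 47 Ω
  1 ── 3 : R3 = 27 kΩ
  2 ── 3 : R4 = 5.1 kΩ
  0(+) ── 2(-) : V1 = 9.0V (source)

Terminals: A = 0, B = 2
Nodal analysis, taking node 2 as the 0 V reference.
Source V1 fixes V_0 = 9 V.
KCL at each unknown node (sum of currents leaving = 0; resistances in Ω):
  Node 1: (V_1 - 9)/360 + (V_1 - 0)/47 + (V_1 - V_3)/27000 = 0
  Node 3: (V_3 - V_1)/27000 + (V_3 - 0)/5100 = 0
Collecting terms (coefficients in siemens):
  0.02409·V_1 - 0.00003704·V_3 = 0.025
  0.0002331·V_3 - 0.00003704·V_1 = 0
Determinant D = (0.02409)(0.0002331) - (-0.00003704)(-0.00003704) = 0.000005615
V_1 = [(0.025)(0.0002331) - (-0.00003704)(0)]/D = 1.038 V
V_3 = [(0.02409)(0) - (0.025)(-0.00003704)]/D = 0.1649 V
I_R2 = (V_1 - V_2)/R2 = (1.038 - 0)/47 = 0.02208 A
|I_R2| = 0.02208 A

Final answer: |I_R2| = 0.02208 A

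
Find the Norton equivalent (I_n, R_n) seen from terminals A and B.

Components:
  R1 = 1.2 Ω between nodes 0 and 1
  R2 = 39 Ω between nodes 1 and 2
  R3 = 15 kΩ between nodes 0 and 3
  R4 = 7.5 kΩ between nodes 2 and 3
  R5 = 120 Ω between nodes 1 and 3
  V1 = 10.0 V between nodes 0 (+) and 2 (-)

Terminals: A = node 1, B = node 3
Find the Thévenin equivalent first; then I_n = V_th/R_th and R_n = R_th.
Step 1 — V_th is the open-circuit voltage V_A - V_B (nothing connected across the terminals).
Nodal analysis, taking node 2 as the 0 V reference.
Source V1 fixes V_0 = 10 V.
KCL at each unknown node (sum of currents leaving = 0; resistances in Ω):
  Node 1: (V_1 - 10)/1.2 + (V_1 - 0)/39 + (V_1 - V_3)/120 = 0
  Node 3: (V_3 - 10)/15000 + (V_3 - 0)/7500 + (V_3 - V_1)/120 = 0
Collecting terms (coefficients in siemens):
  0.8673·V_1 - 0.008333·V_3 = 8.333
  0.008533·V_3 - 0.008333·V_1 = 0.0006667
Determinant D = (0.8673)(0.008533) - (-0.008333)(-0.008333) = 0.007332
V_1 = [(8.333)(0.008533) - (-0.008333)(0.0006667)]/D = 9.7 V
V_3 = [(0.8673)(0.0006667) - (8.333)(-0.008333)]/D = 9.551 V
V_th = V_1 - V_3 = 9.7 - 9.551 = 0.1492 V
Step 2 — R_th: zero the source — replace V1 by a short circuit (node 2 merges into node 0) — and find the resistance seen between A (node 1) and B (node 3).
Reduce the network between node 1 (A) and node 3 (B) by series/parallel combination:
  Rp1 = R1 ‖ R2 (parallel, both between nodes 0 and 1) = 1/(1/1.2 + 1/39) = 1.164 Ω
  Rp2 = R3 ‖ R4 (parallel, both between nodes 0 and 3) = 1/(1/15000 + 1/7500) = 5000 Ω
  Rs1 = Rp1 + Rp2 (series, joined only at node 0) = 1.164 + 5000 = 5001 Ω
  Rp3 = R5 ‖ Rs1 (parallel, both between nodes 1 and 3) = 1/(1/120 + 1/5001) = 117.2 Ω
R_th = 117.2 Ω
I_n = V_th/R_th = 0.1492/117.2 = 0.001273 A, and R_n = R_th = 117.2 Ω

Final answer: I_n = 0.001273 A, R_n = 117.2 Ω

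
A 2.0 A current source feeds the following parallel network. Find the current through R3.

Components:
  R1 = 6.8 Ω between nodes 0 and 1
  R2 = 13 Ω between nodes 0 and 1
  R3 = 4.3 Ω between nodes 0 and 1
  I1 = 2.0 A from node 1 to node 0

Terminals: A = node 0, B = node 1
All resistors sit directly between nodes 0 and 1, so they are in parallel and share one voltage V; the full source current 2 A splits among them.
1/R_par = 1/6.8 + 1/13 + 1/4.3 = 0.4565 S  =>  R_par = 2.19 Ω
V = I × R_par = 2 × 2.19 = 4.381 V
I_R3 = V/R3 = 4.381/4.3 = 1.019 A

Final answer: 1.019 A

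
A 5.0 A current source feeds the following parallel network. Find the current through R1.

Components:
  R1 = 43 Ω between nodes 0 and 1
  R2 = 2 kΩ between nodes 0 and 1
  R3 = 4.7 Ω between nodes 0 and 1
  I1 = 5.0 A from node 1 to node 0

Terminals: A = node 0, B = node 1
All resistors sit directly between nodes 0 and 1, so they are in parallel and share one voltage V; the full source current 5 A splits among them.
1/R_par = 1/43 + 1/2000 + 1/4.7 = 0.2365 S  =>  R_par = 4.228 Ω
V = I × R_par = 5 × 4.228 = 21.14 V
I_R1 = V/R1 = 21.14/43 = 0.4916 A

Final answer: 0.4916 A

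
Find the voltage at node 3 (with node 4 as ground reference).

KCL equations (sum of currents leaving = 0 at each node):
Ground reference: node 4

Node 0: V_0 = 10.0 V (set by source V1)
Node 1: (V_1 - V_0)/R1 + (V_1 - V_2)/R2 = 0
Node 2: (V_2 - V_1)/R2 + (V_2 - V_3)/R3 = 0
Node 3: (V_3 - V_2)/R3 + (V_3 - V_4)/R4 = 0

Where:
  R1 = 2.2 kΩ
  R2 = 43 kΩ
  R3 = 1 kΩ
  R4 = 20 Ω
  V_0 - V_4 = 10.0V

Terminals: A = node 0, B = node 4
Nodal analysis, taking node 4 as the 0 V reference.
Source V1 fixes V_0 = 10 V.
KCL at each unknown node (sum of currents leaving = 0; resistances in Ω):
  Node 1: (V_1 - 10)/2200 + (V_1 - V_2)/43000 = 0
  Node 2: (V_2 - V_1)/43000 + (V_2 - V_3)/1000 = 0
  Node 3: (V_3 - V_2)/1000 + (V_3 - 0)/20 = 0
Collecting terms (coefficients in siemens):
  0.0004778·V_1 - 0.00002326·V_2 = 0.004545
  0.001023·V_2 - 0.00002326·V_1 - 0.001·V_3 = 0
  0.051·V_3 - 0.001·V_2 = 0
Solving these 3 simultaneous equations (Gaussian elimination) gives:
  V_1 = 9.524 V, V_2 = 0.2207 V, V_3 = 0.004327 V
The requested potential is V_3 = 0.004327 V.

Final answer: V_3 = 0.004327 V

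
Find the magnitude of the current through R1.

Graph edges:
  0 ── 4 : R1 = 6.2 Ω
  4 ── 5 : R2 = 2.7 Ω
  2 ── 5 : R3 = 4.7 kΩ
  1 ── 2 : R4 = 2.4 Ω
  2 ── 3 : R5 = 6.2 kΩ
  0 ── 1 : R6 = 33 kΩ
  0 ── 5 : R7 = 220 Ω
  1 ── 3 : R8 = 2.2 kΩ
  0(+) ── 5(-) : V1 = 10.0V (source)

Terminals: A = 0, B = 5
Nodal analysis, taking node 5 as the 0 V reference.
Source V1 fixes V_0 = 10 V.
KCL at each unknown node (sum of currents leaving = 0; resistances in Ω):
  Node 1: (V_1 - V_2)/2.4 + (V_1 - 10)/33000 + (V_1 - V_3)/2200 = 0
  Node 2: (V_2 - 0)/4700 + (V_2 - V_1)/2.4 + (V_2 - V_3)/6200 = 0
  Node 3: (V_3 - V_2)/6200 + (V_3 - V_1)/2200 = 0
  Node 4: (V_4 - 10)/6.2 + (V_4 - 0)/2.7 = 0
Collecting terms (coefficients in siemens):
  0.4172·V_1 - 0.4167·V_2 - 0.0004545·V_3 = 0.000303
  0.417·V_2 - 0.4167·V_1 - 0.0001613·V_3 = 0
  0.0006158·V_3 - 0.0004545·V_1 - 0.0001613·V_2 = 0
  0.5317·V_4 = 1.613
Solving these 4 simultaneous equations (Gaussian elimination) gives:
  V_1 = 1.247 V, V_2 = 1.247 V, V_3 = 1.247 V, V_4 = 3.034 V
I_R1 = (V_0 - V_4)/R1 = (10 - 3.034)/6.2 = 1.124 A
|I_R1| = 1.124 A

Final answer: |I_R1| = 1.124 A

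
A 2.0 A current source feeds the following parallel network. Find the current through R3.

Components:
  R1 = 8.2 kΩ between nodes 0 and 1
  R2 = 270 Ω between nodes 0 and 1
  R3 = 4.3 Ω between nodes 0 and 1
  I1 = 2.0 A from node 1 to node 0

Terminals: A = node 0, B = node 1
All resistors sit directly between nodes 0 and 1, so they are in parallel and share one voltage V; the full source current 2 A splits among them.
1/R_par = 1/8200 + 1/270 + 1/4.3 = 0.2364 S  =>  R_par = 4.23 Ω
V = I × R_par = 2 × 4.23 = 8.461 V
I_R3 = V/R3 = 8.461/4.3 = 1.968 A

Final answer: 1.968 A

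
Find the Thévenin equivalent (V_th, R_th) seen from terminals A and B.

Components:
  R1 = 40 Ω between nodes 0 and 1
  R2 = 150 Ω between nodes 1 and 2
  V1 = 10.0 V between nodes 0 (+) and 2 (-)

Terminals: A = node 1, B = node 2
Step 1 — V_th is the open-circuit voltage V_A - V_B (nothing connected across the terminals).
Nodal analysis, taking node 2 as the 0 V reference.
Source V1 fixes V_0 = 10 V.
KCL at each unknown node (sum of currents leaving = 0; resistances in Ω):
  Node 1: (V_1 - 10)/40 + (V_1 - 0)/150 = 0
Collecting terms: 0.03167 × V_1 = 0.25  =>  V_1 = 7.895 V
V_th = V_1 - V_2 = 7.895 - 0 = 7.895 V
Step 2 — R_th: zero the source — replace V1 by a short circuit (node 2 merges into node 0) — and find the resistance seen between A (node 1) and B (node 0).
Reduce the network between node 1 (A) and node 0 (B) by series/parallel combination:
  Rp1 = R1 ‖ R2 (parallel, both between nodes 0 and 1) = 1/(1/40 + 1/150) = 31.58 Ω
R_th = 31.58 Ω

Final answer: V_th = 7.895 V, R_th = 31.58 Ω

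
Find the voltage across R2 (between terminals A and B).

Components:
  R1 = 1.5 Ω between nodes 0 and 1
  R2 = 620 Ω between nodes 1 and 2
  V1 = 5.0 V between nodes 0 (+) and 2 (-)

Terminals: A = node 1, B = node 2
R1 and R2 are in series across V1 (node 0 → node 1 → node 2), and the output A–B is taken across R2, so this is a voltage divider.
Series current: I = V1/(R1 + R2) = 5/(1.5 + 620) = 5/621.5 = 0.008045 A
V_R2 = I × R2 = V1 × R2/(R1 + R2) = 5 × 620/621.5 = 4.988 V

Final answer: 4.988 V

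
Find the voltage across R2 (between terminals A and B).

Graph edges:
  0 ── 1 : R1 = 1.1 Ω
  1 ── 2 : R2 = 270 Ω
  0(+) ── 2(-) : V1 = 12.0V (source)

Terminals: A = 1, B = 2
R1 and R2 are in series across V1 (node 0 → node 1 → node 2), and the output A–B is taken across R2, so this is a voltage divider.
Series current: I = V1/(R1 + R2) = 12/(1.1 + 270) = 12/271.1 = 0.04426 A
V_R2 = I × R2 = V1 × R2/(R1 + R2) = 12 × 270/271.1 = 11.95 V

Final answer: 11.95 V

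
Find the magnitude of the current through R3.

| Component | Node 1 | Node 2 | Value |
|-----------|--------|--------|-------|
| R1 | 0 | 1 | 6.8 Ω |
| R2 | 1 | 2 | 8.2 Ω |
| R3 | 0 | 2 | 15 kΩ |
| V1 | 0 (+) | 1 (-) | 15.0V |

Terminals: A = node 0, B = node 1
Nodal analysis, taking node 1 as the 0 V reference.
Source V1 fixes V_0 = 15 V.
KCL at each unknown node (sum of currents leaving = 0; resistances in Ω):
  Node 2: (V_2 - 0)/8.2 + (V_2 - 15)/15000 = 0
Collecting terms: 0.122 × V_2 = 0.001  =>  V_2 = 0.008196 V
I_R3 = (V_0 - V_2)/R3 = (15 - 0.008196)/15000 = 0.0009995 A
|I_R3| = 0.0009995 A

Final answer: |I_R3| = 0.0009995 A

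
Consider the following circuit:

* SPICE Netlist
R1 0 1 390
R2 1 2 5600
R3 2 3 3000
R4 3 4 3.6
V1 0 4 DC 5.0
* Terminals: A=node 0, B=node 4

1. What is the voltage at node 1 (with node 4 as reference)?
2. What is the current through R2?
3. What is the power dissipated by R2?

Nodal analysis, taking node 4 as the 0 V reference.
Source V1 fixes V_0 = 5 V.
KCL at each unknown node (sum of currents leaving = 0; resistances in Ω):
  Node 1: (V_1 - 5)/390 + (V_1 - V_2)/5600 = 0
  Node 2: (V_2 - V_1)/5600 + (V_2 - V_3)/3000 = 0
  Node 3: (V_3 - V_2)/3000 + (V_3 - 0)/3.6 = 0
Collecting terms (coefficients in siemens):
  0.002743·V_1 - 0.0001786·V_2 = 0.01282
  0.0005119·V_2 - 0.0001786·V_1 - 0.0003333·V_3 = 0
  0.2781·V_3 - 0.0003333·V_2 = 0
Solving these 3 simultaneous equations (Gaussian elimination) gives:
  V_1 = 4.783 V, V_2 = 1.67 V, V_3 = 0.002001 V
Part 1:
  Read off the nodal solution: V_1 = 4.783 V
Part 2:
  I_R2 = (V_1 - V_2)/R2 = (4.783 - 1.67)/5600 = 0.000556 A
  Magnitude: I_R2 = 0.000556 A
Part 3:
  I_R2 = (V_1 - V_2)/R2 = (4.783 - 1.67)/5600 = 0.000556 A
  P_R2 = I_R2² × R2 = (0.000556)² × 5600 = 0.001731 W

Final answers:
1. V_1 = 4.783 V
2. I_R2 = 0.000556 A
3. P_R2 = 0.001731 W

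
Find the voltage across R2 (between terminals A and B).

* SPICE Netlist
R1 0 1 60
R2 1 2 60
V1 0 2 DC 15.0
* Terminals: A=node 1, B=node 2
R1 and R2 are in series across V1 (node 0 → node 1 → node 2), and the output A–B is taken across R2, so this is a voltage divider.
Series current: I = V1/(R1 + R2) = 15/(60 + 60) = 15/120 = 0.125 A
V_R2 = I × R2 = V1 × R2/(R1 + R2) = 15 × 60/120 = 7.5 V

Final answer: 7.5 V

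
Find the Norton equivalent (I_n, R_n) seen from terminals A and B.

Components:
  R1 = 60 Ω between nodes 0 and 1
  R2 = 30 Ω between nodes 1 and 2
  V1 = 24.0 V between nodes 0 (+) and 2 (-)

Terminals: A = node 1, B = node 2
Find the Thévenin equivalent first; then I_n = V_th/R_th and R_n = R_th.
Step 1 — V_th is the open-circuit voltage V_A - V_B (nothing connected across the terminals).
Nodal analysis, taking node 2 as the 0 V reference.
Source V1 fixes V_0 = 24 V.
KCL at each unknown node (sum of currents leaving = 0; resistances in Ω):
  Node 1: (V_1 - 24)/60 + (V_1 - 0)/30 = 0
Collecting terms: 0.05 × V_1 = 0.4  =>  V_1 = 8 V
V_th = V_1 - V_2 = 8 - 0 = 8 V
Step 2 — R_th: zero the source — replace V1 by a short circuit (node 2 merges into node 0) — and find the resistance seen between A (node 1) and B (node 0).
Reduce the network between node 1 (A) and node 0 (B) by series/parallel combination:
  Rp1 = R1 ‖ R2 (parallel, both between nodes 0 and 1) = 1/(1/60 + 1/30) = 20 Ω
R_th = 20 Ω
I_n = V_th/R_th = 8/20 = 0.4 A, and R_n = R_th = 20 Ω

Final answer: I_n = 0.4 A, R_n = 20 Ω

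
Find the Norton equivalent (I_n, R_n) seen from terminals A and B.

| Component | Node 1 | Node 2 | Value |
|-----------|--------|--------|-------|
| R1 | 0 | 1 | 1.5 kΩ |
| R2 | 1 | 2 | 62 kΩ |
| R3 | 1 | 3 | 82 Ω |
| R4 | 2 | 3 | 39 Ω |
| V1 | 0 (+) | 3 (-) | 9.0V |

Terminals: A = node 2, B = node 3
Find the Thévenin equivalent first; then I_n = V_th/R_th and R_n = R_th.
Step 1 — V_th is the open-circuit voltage V_A - V_B (nothing connected across the terminals).
Nodal analysis, taking node 3 as the 0 V reference.
Source V1 fixes V_0 = 9 V.
KCL at each unknown node (sum of currents leaving = 0; resistances in Ω):
  Node 1: (V_1 - 9)/1500 + (V_1 - V_2)/62000 + (V_1 - 0)/82 = 0
  Node 2: (V_2 - V_1)/62000 + (V_2 - 0)/39 = 0
Collecting terms (coefficients in siemens):
  0.01288·V_1 - 0.00001613·V_2 = 0.006
  0.02566·V_2 - 0.00001613·V_1 = 0
Determinant D = (0.01288)(0.02566) - (-0.00001613)(-0.00001613) = 0.0003304
V_1 = [(0.006)(0.02566) - (-0.00001613)(0)]/D = 0.4659 V
V_2 = [(0.01288)(0) - (0.006)(-0.00001613)]/D = 0.0002929 V
V_th = V_2 - V_3 = 0.0002929 - 0 = 0.0002929 V
Step 2 — R_th: zero the source — replace V1 by a short circuit (node 3 merges into node 0) — and find the resistance seen between A (node 2) and B (node 0).
Reduce the network between node 2 (A) and node 0 (B) by series/parallel combination:
  Rp1 = R1 ‖ R3 (parallel, both between nodes 0 and 1) = 1/(1/1500 + 1/82) = 77.75 Ω
  Rs1 = R2 + Rp1 (series, joined only at node 1) = 62000 + 77.75 = 62080 Ω
  Rp2 = R4 ‖ Rs1 (parallel, both between nodes 0 and 2) = 1/(1/39 + 1/62080) = 38.98 Ω
R_th = 38.98 Ω
I_n = V_th/R_th = 0.0002929/38.98 = 0.000007515 A, and R_n = R_th = 38.98 Ω

Final answer: I_n = 7.515e-06 A, R_n = 38.98 Ω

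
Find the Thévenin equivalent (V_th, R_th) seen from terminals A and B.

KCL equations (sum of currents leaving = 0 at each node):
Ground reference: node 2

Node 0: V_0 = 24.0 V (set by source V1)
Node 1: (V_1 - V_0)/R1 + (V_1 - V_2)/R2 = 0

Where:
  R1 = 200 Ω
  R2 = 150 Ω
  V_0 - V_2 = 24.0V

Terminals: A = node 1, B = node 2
Step 1 — V_th is the open-circuit voltage V_A - V_B (nothing connected across the terminals).
Nodal analysis, taking node 2 as the 0 V reference.
Source V1 fixes V_0 = 24 V.
KCL at each unknown node (sum of currents leaving = 0; resistances in Ω):
  Node 1: (V_1 - 24)/200 + (V_1 - 0)/150 = 0
Collecting terms: 0.01167 × V_1 = 0.12  =>  V_1 = 10.29 V
V_th = V_1 - V_2 = 10.29 - 0 = 10.29 V
Step 2 — R_th: zero the source — replace V1 by a short circuit (node 2 merges into node 0) — and find the resistance seen between A (node 1) and B (node 0).
Reduce the network between node 1 (A) and node 0 (B) by series/parallel combination:
  Rp1 = R1 ‖ R2 (parallel, both between nodes 0 and 1) = 1/(1/200 + 1/150) = 85.71 Ω
R_th = 85.71 Ω

Final answer: V_th = 10.29 V, R_th = 85.71 Ω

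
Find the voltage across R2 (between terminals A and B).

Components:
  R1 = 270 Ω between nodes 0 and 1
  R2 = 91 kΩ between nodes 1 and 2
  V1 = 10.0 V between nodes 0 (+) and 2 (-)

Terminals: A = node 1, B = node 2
R1 and R2 are in series across V1 (node 0 → node 1 → node 2), and the output A–B is taken across R2, so this is a voltage divider.
Series current: I = V1/(R1 + R2) = 10/(270 + 91000) = 10/91270 = 0.0001096 A
V_R2 = I × R2 = V1 × R2/(R1 + R2) = 10 × 91000/91270 = 9.97 V

Final answer: 9.97 V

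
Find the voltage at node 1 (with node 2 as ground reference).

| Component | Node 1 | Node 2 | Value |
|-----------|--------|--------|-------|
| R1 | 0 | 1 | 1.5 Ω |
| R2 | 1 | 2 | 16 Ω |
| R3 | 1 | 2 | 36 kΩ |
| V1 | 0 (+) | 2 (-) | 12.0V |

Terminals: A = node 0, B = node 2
Nodal analysis, taking node 2 as the 0 V reference.
Source V1 fixes V_0 = 12 V.
KCL at each unknown node (sum of currents leaving = 0; resistances in Ω):
  Node 1: (V_1 - 12)/1.5 + (V_1 - 0)/16 + (V_1 - 0)/36000 = 0
Collecting terms: 0.7292 × V_1 = 8  =>  V_1 = 10.97 V
The requested potential is V_1 = 10.97 V.

Final answer: V_1 = 10.97 V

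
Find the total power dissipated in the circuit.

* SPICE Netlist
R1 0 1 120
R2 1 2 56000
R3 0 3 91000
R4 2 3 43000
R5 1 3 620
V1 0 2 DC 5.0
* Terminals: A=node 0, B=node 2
Nodal analysis, taking node 2 as the 0 V reference.
Source V1 fixes V_0 = 5 V.
KCL at each unknown node (sum of currents leaving = 0; resistances in Ω):
  Node 1: (V_1 - 5)/120 + (V_1 - 0)/56000 + (V_1 - V_3)/620 = 0
  Node 3: (V_3 - 5)/91000 + (V_3 - 0)/43000 + (V_3 - V_1)/620 = 0
Collecting terms (coefficients in siemens):
  0.009964·V_1 - 0.001613·V_3 = 0.04167
  0.001647·V_3 - 0.001613·V_1 = 0.00005495
Determinant D = (0.009964)(0.001647) - (-0.001613)(-0.001613) = 0.00001381
V_1 = [(0.04167)(0.001647) - (-0.001613)(0.00005495)]/D = 4.976 V
V_3 = [(0.009964)(0.00005495) - (0.04167)(-0.001613)]/D = 4.906 V
Power in each resistor, P = (ΔV)²/R:
  P_R1 = (5 - 4.976)²/120 = 0.000004892 W
  P_R2 = (4.976 - 0)²/56000 = 0.0004421 W
  P_R3 = (5 - 4.906)²/91000 = 0.00000009776 W
  P_R4 = (0 - 4.906)²/43000 = 0.0005597 W
  P_R5 = (4.976 - 4.906)²/620 = 0.000007924 W
P_total = P_R1 + P_R2 + P_R3 + P_R4 + P_R5 = 0.001015 W

Final answer: 0.001015 W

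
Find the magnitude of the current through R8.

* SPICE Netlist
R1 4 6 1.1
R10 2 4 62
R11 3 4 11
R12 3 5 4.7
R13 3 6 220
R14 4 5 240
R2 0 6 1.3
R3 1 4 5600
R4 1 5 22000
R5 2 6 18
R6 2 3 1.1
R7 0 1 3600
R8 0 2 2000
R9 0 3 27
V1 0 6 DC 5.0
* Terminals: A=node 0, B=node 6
Nodal analysis, taking node 6 as the 0 V reference.
Source V1 fixes V_0 = 5 V.
KCL at each unknown node (sum of currents leaving = 0; resistances in Ω):
  Node 1: (V_1 - V_4)/5600 + (V_1 - V_5)/22000 + (V_1 - 5)/3600 = 0
  Node 2: (V_2 - 0)/18 + (V_2 - V_3)/1.1 + (V_2 - 5)/2000 + (V_2 - V_4)/62 = 0
  Node 3: (V_3 - V_2)/1.1 + (V_3 - 5)/27 + (V_3 - V_4)/11 + (V_3 - V_5)/4.7 + (V_3 - 0)/220 = 0
  Node 4: (V_4 - 0)/1.1 + (V_4 - V_1)/5600 + (V_4 - V_2)/62 + (V_4 - V_3)/11 + (V_4 - V_5)/240 = 0
  Node 5: (V_5 - V_1)/22000 + (V_5 - V_3)/4.7 + (V_5 - V_4)/240 = 0
Collecting terms (coefficients in siemens):
  0.0005018·V_1 - 0.0001786·V_4 - 0.00004545·V_5 = 0.001389
  0.9813·V_2 - 0.9091·V_3 - 0.01613·V_4 = 0.0025
  1.254·V_3 - 0.9091·V_2 - 0.09091·V_4 - 0.2128·V_5 = 0.1852
  1.02·V_4 - 0.0001786·V_1 - 0.01613·V_2 - 0.09091·V_3 - 0.004167·V_5 = 0
  0.217·V_5 - 0.00004545·V_1 - 0.2128·V_3 - 0.004167·V_4 = 0
Solving these 5 simultaneous equations (Gaussian elimination) gives:
  V_1 = 2.893 V, V_2 = 0.9116 V, V_3 = 0.9793 V, V_4 = 0.1061 V
  V_5 = 0.963 V
I_R8 = (V_0 - V_2)/R8 = (5 - 0.9116)/2000 = 0.002044 A
|I_R8| = 0.002044 A

Final answer: |I_R8| = 0.002044 A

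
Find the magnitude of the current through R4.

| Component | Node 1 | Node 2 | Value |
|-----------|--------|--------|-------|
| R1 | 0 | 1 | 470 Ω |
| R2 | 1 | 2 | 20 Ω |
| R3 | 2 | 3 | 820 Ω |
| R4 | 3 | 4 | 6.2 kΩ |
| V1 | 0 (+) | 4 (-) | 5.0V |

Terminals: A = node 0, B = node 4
Nodal analysis, taking node 4 as the 0 V reference.
Source V1 fixes V_0 = 5 V.
KCL at each unknown node (sum of currents leaving = 0; resistances in Ω):
  Node 1: (V_1 - 5)/470 + (V_1 - V_2)/20 = 0
  Node 2: (V_2 - V_1)/20 + (V_2 - V_3)/820 = 0
  Node 3: (V_3 - V_2)/820 + (V_3 - 0)/6200 = 0
Collecting terms (coefficients in siemens):
  0.05213·V_1 - 0.05·V_2 = 0.01064
  0.05122·V_2 - 0.05·V_1 - 0.00122·V_3 = 0
  0.001381·V_3 - 0.00122·V_2 = 0
Solving these 3 simultaneous equations (Gaussian elimination) gives:
  V_1 = 4.687 V, V_2 = 4.674 V, V_3 = 4.128 V
I_R4 = (V_3 - V_4)/R4 = (4.128 - 0)/6200 = 0.0006658 A
|I_R4| = 0.0006658 A

Final answer: |I_R4| = 0.0006658 A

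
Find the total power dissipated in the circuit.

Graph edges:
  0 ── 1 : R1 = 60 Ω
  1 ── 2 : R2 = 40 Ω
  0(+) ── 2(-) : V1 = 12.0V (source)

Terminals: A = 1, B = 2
Nodal analysis, taking node 2 as the 0 V reference.
Source V1 fixes V_0 = 12 V.
KCL at each unknown node (sum of currents leaving = 0; resistances in Ω):
  Node 1: (V_1 - 12)/60 + (V_1 - 0)/40 = 0
Collecting terms: 0.04167 × V_1 = 0.2  =>  V_1 = 4.8 V
Power in each resistor, P = (ΔV)²/R:
  P_R1 = (12 - 4.8)²/60 = 0.864 W
  P_R2 = (4.8 - 0)²/40 = 0.576 W
P_total = P_R1 + P_R2 = 1.44 W

Final answer: 1.44 W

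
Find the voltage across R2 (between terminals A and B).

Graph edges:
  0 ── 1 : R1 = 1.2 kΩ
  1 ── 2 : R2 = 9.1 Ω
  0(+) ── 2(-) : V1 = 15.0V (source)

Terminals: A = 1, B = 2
R1 and R2 are in series across V1 (node 0 → node 1 → node 2), and the output A–B is taken across R2, so this is a voltage divider.
Series current: I = V1/(R1 + R2) = 15/(1200 + 9.1) = 15/1209 = 0.01241 A
V_R2 = I × R2 = V1 × R2/(R1 + R2) = 15 × 9.1/1209 = 0.1129 V

Final answer: 0.1129 V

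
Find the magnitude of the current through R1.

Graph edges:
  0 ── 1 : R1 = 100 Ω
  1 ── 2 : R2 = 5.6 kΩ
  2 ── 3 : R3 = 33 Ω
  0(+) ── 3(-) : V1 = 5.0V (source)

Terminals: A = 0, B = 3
Nodal analysis, taking node 3 as the 0 V reference.
Source V1 fixes V_0 = 5 V.
KCL at each unknown node (sum of currents leaving = 0; resistances in Ω):
  Node 1: (V_1 - 5)/100 + (V_1 - V_2)/5600 = 0
  Node 2: (V_2 - V_1)/5600 + (V_2 - 0)/33 = 0
Collecting terms (coefficients in siemens):
  0.01018·V_1 - 0.0001786·V_2 = 0.05
  0.03048·V_2 - 0.0001786·V_1 = 0
Determinant D = (0.01018)(0.03048) - (-0.0001786)(-0.0001786) = 0.0003102
V_1 = [(0.05)(0.03048) - (-0.0001786)(0)]/D = 4.913 V
V_2 = [(0.01018)(0) - (0.05)(-0.0001786)]/D = 0.02878 V
I_R1 = (V_0 - V_1)/R1 = (5 - 4.913)/100 = 0.0008721 A
|I_R1| = 0.0008721 A

Final answer: |I_R1| = 0.0008721 A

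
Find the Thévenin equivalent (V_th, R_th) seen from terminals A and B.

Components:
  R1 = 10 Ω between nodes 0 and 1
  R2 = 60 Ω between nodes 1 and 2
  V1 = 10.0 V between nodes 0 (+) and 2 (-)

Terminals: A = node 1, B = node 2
Step 1 — V_th is the open-circuit voltage V_A - V_B (nothing connected across the terminals).
Nodal analysis, taking node 2 as the 0 V reference.
Source V1 fixes V_0 = 10 V.
KCL at each unknown node (sum of currents leaving = 0; resistances in Ω):
  Node 1: (V_1 - 10)/10 + (V_1 - 0)/60 = 0
Collecting terms: 0.1167 × V_1 = 1  =>  V_1 = 8.571 V
V_th = V_1 - V_2 = 8.571 - 0 = 8.571 V
Step 2 — R_th: zero the source — replace V1 by a short circuit (node 2 merges into node 0) — and find the resistance seen between A (node 1) and B (node 0).
Reduce the network between node 1 (A) and node 0 (B) by series/parallel combination:
  Rp1 = R1 ‖ R2 (parallel, both between nodes 0 and 1) = 1/(1/10 + 1/60) = 8.571 Ω
R_th = 8.571 Ω

Final answer: V_th = 8.571 V, R_th = 8.571 Ω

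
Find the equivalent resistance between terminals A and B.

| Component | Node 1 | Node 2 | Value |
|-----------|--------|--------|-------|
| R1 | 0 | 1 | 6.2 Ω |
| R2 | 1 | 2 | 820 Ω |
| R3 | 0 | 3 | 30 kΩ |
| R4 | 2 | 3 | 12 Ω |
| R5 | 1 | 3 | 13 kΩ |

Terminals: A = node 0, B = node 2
The network is not a plain series/parallel combination. Inject a 1 A test current into terminal A (node 0) and return it from terminal B (node 2); then R_eq = V_A / (1 A).
Nodal analysis, taking node 2 as the 0 V reference.
Current source I_test pushes 1 A into node 0 and draws it out of node 2.
KCL at each unknown node (sum of currents leaving = 0; resistances in Ω):
  Node 0: (V_0 - V_1)/6.2 + (V_0 - V_3)/30000 - 1 = 0
  Node 1: (V_1 - V_0)/6.2 + (V_1 - 0)/820 + (V_1 - V_3)/13000 = 0
  Node 3: (V_3 - V_0)/30000 + (V_3 - V_1)/13000 + (V_3 - 0)/12 = 0
Collecting terms (coefficients in siemens):
  0.1613·V_0 - 0.1613·V_1 - 0.00003333·V_3 = 1
  0.1626·V_1 - 0.1613·V_0 - 0.00007692·V_3 = 0
  0.08344·V_3 - 0.00003333·V_0 - 0.00007692·V_1 = 0
Solving these 3 simultaneous equations (Gaussian elimination) gives:
  V_0 = 758 V, V_1 = 751.9 V, V_3 = 0.996 V
R_eq = V_0 / 1 A = 758 Ω

Final answer: 758 Ω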